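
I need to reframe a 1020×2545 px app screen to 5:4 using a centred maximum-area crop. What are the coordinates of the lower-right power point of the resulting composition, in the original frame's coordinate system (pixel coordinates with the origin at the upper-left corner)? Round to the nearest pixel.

x = 680 px, y = 1409 px

1020/2545 < 5/4, so the 5:4 crop keeps the full width 1020 and trims height to 1020 × 4/5 = 816.00 px.
Top offset = (2545 − 816.00)/2 = 864.50 px; left offset = 0.
Lower-right is two-thirds across and two-thirds down within the crop:
x = 0.00 + 2 × 1020.00/3 ≈ 680; y = 864.50 + 2 × 816.00/3 ≈ 1409.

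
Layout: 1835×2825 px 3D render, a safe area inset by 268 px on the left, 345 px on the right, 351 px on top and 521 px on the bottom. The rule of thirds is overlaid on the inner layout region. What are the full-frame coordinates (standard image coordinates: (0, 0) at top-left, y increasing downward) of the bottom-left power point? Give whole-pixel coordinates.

(675, 1653)

Content width = 1835 − 268 − 345 = 1222 px; content height = 2825 − 351 − 521 = 1953 px.
Bottom-left is one-third across and two-thirds down within the inner layout region.
x = 268 + 1 × 1222/3 = 268 + 407.33 ≈ 675
y = 351 + 2 × 1953/3 = 351 + 1302.00 ≈ 1653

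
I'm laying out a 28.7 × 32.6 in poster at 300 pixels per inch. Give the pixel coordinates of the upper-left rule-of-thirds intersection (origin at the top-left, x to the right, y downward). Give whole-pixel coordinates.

x = 2870 px, y = 3260 px

In pixels the canvas is 28.7 × 300 = 8610 wide and 32.6 × 300 = 9780 tall.
The upper-left point is one-third across and one-third down:
x = 1 × 8610/3 ≈ 2870; y = 1 × 9780/3 ≈ 3260.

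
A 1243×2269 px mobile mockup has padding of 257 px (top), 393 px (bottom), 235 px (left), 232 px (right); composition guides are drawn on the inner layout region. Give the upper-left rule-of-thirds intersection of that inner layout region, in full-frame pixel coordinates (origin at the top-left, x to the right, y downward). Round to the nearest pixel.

Content width = 1243 − 235 − 232 = 776 px; content height = 2269 − 257 − 393 = 1619 px.
Upper-left is one-third across and one-third down within the inner layout region.
x = 235 + 1 × 776/3 = 235 + 258.67 ≈ 494
y = 257 + 1 × 1619/3 = 257 + 539.67 ≈ 797

x = 494 px, y = 797 px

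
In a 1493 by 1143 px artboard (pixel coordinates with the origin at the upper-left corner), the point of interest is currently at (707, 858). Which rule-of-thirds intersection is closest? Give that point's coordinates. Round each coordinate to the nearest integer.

(498, 762)

Third lines: x ∈ {498, 995}, y ∈ {381, 762}.
707 is closer to x = 498; 858 is closer to y = 762.
So the nearest intersection is the lower-left power point.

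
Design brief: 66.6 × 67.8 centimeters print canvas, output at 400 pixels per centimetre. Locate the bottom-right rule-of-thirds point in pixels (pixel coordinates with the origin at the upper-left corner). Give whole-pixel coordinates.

In pixels the canvas is 66.6 × 400 = 26640 wide and 67.8 × 400 = 27120 tall.
The bottom-right point is two-thirds across and two-thirds down:
x = 2 × 26640/3 ≈ 17760; y = 2 × 27120/3 ≈ 18080.

x = 17760 px, y = 18080 px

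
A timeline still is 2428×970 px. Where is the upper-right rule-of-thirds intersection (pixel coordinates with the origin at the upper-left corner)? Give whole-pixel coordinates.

(1619, 323)

The upper-right point sits two-thirds of the way across and one-third of the way down.
x = 2 × 2428/3 ≈ 1619; y = 1 × 970/3 ≈ 323.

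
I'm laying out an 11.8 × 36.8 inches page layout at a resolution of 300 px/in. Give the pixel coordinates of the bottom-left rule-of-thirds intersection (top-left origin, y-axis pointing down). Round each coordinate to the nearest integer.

In pixels the canvas is 11.8 × 300 = 3540 wide and 36.8 × 300 = 11040 tall.
The bottom-left point is one-third across and two-thirds down:
x = 1 × 3540/3 ≈ 1180; y = 2 × 11040/3 ≈ 7360.

(1180, 7360)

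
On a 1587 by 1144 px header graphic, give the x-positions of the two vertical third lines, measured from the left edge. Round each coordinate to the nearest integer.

1587 / 3 = 529, so the vertical lines sit at one and two thirds of 1587.

529 px and 1058 px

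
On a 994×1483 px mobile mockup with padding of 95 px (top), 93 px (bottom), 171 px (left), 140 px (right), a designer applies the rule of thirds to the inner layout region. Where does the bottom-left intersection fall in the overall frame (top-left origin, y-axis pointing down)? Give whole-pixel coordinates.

x = 399 px, y = 958 px

Content width = 994 − 171 − 140 = 683 px; content height = 1483 − 95 − 93 = 1295 px.
Bottom-left is one-third across and two-thirds down within the inner layout region.
x = 171 + 1 × 683/3 = 171 + 227.67 ≈ 399
y = 95 + 2 × 1295/3 = 95 + 863.33 ≈ 958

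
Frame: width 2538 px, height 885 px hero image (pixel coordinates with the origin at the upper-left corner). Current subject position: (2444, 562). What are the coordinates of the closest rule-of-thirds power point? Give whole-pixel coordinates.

(1692, 590)

Third lines: x ∈ {846, 1692}, y ∈ {295, 590}.
2444 is closer to x = 1692; 562 is closer to y = 590.
So the nearest intersection is the lower-right power point.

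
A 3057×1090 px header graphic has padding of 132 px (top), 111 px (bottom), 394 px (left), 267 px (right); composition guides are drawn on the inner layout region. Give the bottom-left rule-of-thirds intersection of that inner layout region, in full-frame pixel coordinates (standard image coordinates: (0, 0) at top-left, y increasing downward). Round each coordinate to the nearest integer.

x = 1193 px, y = 697 px

Content width = 3057 − 394 − 267 = 2396 px; content height = 1090 − 132 − 111 = 847 px.
Bottom-left is one-third across and two-thirds down within the inner layout region.
x = 394 + 1 × 2396/3 = 394 + 798.67 ≈ 1193
y = 132 + 2 × 847/3 = 132 + 564.67 ≈ 697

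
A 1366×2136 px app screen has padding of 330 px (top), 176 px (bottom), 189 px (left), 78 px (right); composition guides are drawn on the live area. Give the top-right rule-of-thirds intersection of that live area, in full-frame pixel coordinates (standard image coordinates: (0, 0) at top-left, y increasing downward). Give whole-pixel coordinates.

Content width = 1366 − 189 − 78 = 1099 px; content height = 2136 − 330 − 176 = 1630 px.
Top-right is two-thirds across and one-third down within the live area.
x = 189 + 2 × 1099/3 = 189 + 732.67 ≈ 922
y = 330 + 1 × 1630/3 = 330 + 543.33 ≈ 873

(922, 873)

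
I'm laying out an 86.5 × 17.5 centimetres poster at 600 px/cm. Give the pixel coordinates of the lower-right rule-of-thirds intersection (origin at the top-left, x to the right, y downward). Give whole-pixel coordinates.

x = 34600 px, y = 7000 px

In pixels the canvas is 86.5 × 600 = 51900 wide and 17.5 × 600 = 10500 tall.
The lower-right point is two-thirds across and two-thirds down:
x = 2 × 51900/3 ≈ 34600; y = 2 × 10500/3 ≈ 7000.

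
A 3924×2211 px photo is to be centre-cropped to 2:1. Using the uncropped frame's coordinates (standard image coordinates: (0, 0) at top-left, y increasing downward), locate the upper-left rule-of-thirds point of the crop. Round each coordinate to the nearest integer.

x = 1308 px, y = 779 px

3924/2211 < 2/1, so the 2:1 crop keeps the full width 3924 and trims height to 3924 × 1/2 = 1962.00 px.
Top offset = (2211 − 1962.00)/2 = 124.50 px; left offset = 0.
Upper-left is one-third across and one-third down within the crop:
x = 0.00 + 1 × 3924.00/3 ≈ 1308; y = 124.50 + 1 × 1962.00/3 ≈ 779.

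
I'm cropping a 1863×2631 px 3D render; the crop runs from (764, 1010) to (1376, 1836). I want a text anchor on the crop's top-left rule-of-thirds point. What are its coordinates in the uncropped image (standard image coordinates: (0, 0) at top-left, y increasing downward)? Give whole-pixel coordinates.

(968, 1285)

Crop width = 1376 − 764 = 612 px; one third is 204.00 px.
Crop height = 1836 − 1010 = 826 px; one third is 275.33 px.
The top-left point is one-third across and one-third down within the crop:
x = 764 + 1 × 204.00 ≈ 968; y = 1010 + 1 × 275.33 ≈ 1285.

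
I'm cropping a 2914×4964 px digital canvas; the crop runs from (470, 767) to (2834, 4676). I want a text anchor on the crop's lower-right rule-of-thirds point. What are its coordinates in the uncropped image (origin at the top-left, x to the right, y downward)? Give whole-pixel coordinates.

x = 2046 px, y = 3373 px

Crop width = 2834 − 470 = 2364 px; one third is 788.00 px.
Crop height = 4676 − 767 = 3909 px; one third is 1303.00 px.
The lower-right point is two-thirds across and two-thirds down within the crop:
x = 470 + 2 × 788.00 ≈ 2046; y = 767 + 2 × 1303.00 ≈ 3373.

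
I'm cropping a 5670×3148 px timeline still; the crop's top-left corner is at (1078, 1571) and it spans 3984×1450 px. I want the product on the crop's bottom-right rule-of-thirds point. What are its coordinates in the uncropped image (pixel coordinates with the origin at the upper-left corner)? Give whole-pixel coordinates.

One third of the crop width 3984 is 1328.00 px.
One third of the crop height 1450 is 483.33 px.
The bottom-right point is two-thirds across and two-thirds down within the crop:
x = 1078 + 2 × 1328.00 ≈ 3734; y = 1571 + 2 × 483.33 ≈ 2538.

(3734, 2538)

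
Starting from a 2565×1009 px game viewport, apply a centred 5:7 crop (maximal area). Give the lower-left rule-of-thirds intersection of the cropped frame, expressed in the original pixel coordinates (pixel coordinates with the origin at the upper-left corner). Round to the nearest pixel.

x = 1162 px, y = 673 px

2565/1009 > 5/7, so the 5:7 crop keeps the full height 1009 and trims width to 1009 × 5/7 = 720.71 px.
Left offset = (2565 − 720.71)/2 = 922.14 px; top offset = 0.
Lower-left is one-third across and two-thirds down within the crop:
x = 922.14 + 1 × 720.71/3 ≈ 1162; y = 0.00 + 2 × 1009.00/3 ≈ 673.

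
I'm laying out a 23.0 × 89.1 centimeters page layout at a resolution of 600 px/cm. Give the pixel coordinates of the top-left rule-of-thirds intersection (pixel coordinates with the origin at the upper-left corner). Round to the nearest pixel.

(4600, 17820)

In pixels the canvas is 23.0 × 600 = 13800 wide and 89.1 × 600 = 53460 tall.
The top-left point is one-third across and one-third down:
x = 1 × 13800/3 ≈ 4600; y = 1 × 53460/3 ≈ 17820.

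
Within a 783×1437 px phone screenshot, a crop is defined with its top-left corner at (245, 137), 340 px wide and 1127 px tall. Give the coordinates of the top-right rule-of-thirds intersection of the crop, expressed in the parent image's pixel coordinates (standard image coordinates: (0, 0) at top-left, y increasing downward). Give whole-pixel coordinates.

One third of the crop width 340 is 113.33 px.
One third of the crop height 1127 is 375.67 px.
The top-right point is two-thirds across and one-third down within the crop:
x = 245 + 2 × 113.33 ≈ 472; y = 137 + 1 × 375.67 ≈ 513.

(472, 513)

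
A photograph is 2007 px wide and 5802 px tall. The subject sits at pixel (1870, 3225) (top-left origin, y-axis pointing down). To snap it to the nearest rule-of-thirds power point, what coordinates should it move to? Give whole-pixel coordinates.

(1338, 3868)

Third lines: x ∈ {669, 1338}, y ∈ {1934, 3868}.
1870 is closer to x = 1338; 3225 is closer to y = 3868.
So the nearest intersection is the lower-right power point.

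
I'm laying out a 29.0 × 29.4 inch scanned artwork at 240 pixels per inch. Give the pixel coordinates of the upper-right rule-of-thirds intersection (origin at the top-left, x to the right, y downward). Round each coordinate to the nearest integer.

In pixels the canvas is 29.0 × 240 = 6960 wide and 29.4 × 240 = 7056 tall.
The upper-right point is two-thirds across and one-third down:
x = 2 × 6960/3 ≈ 4640; y = 1 × 7056/3 ≈ 2352.

(4640, 2352)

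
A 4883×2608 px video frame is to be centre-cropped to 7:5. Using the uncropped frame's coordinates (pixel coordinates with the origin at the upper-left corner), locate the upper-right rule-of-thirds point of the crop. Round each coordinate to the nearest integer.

(3050, 869)

4883/2608 > 7/5, so the 7:5 crop keeps the full height 2608 and trims width to 2608 × 7/5 = 3651.20 px.
Left offset = (4883 − 3651.20)/2 = 615.90 px; top offset = 0.
Upper-right is two-thirds across and one-third down within the crop:
x = 615.90 + 2 × 3651.20/3 ≈ 3050; y = 0.00 + 1 × 2608.00/3 ≈ 869.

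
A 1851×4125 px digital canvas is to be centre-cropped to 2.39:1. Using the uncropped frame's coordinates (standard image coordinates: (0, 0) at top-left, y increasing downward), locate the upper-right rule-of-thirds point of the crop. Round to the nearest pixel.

(1234, 1933)

1851/4125 < 2.39/1, so the 2.39:1 crop keeps the full width 1851 and trims height to 1851 × 1/2.39 = 774.48 px.
Top offset = (4125 − 774.48)/2 = 1675.26 px; left offset = 0.
Upper-right is two-thirds across and one-third down within the crop:
x = 0.00 + 2 × 1851.00/3 ≈ 1234; y = 1675.26 + 1 × 774.48/3 ≈ 1933.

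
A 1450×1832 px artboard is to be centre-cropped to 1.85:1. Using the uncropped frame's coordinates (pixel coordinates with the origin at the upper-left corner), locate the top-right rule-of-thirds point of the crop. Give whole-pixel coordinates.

1450/1832 < 1.85/1, so the 1.85:1 crop keeps the full width 1450 and trims height to 1450 × 1/1.85 = 783.78 px.
Top offset = (1832 − 783.78)/2 = 524.11 px; left offset = 0.
Top-right is two-thirds across and one-third down within the crop:
x = 0.00 + 2 × 1450.00/3 ≈ 967; y = 524.11 + 1 × 783.78/3 ≈ 785.

x = 967 px, y = 785 px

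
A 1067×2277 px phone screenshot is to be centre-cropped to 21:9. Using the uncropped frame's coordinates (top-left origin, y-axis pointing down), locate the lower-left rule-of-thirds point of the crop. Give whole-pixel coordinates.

x = 356 px, y = 1215 px

1067/2277 < 21/9, so the 21:9 crop keeps the full width 1067 and trims height to 1067 × 9/21 = 457.29 px.
Top offset = (2277 − 457.29)/2 = 909.86 px; left offset = 0.
Lower-left is one-third across and two-thirds down within the crop:
x = 0.00 + 1 × 1067.00/3 ≈ 356; y = 909.86 + 2 × 457.29/3 ≈ 1215.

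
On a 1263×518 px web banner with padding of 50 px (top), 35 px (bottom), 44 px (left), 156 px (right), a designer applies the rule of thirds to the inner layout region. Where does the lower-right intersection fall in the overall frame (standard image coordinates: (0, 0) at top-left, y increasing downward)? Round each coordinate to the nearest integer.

x = 753 px, y = 339 px

Content width = 1263 − 44 − 156 = 1063 px; content height = 518 − 50 − 35 = 433 px.
Lower-right is two-thirds across and two-thirds down within the inner layout region.
x = 44 + 2 × 1063/3 = 44 + 708.67 ≈ 753
y = 50 + 2 × 433/3 = 50 + 288.67 ≈ 339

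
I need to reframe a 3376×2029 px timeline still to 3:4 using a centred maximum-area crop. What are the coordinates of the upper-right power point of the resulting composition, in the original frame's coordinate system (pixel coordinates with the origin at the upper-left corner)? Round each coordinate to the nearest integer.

3376/2029 > 3/4, so the 3:4 crop keeps the full height 2029 and trims width to 2029 × 3/4 = 1521.75 px.
Left offset = (3376 − 1521.75)/2 = 927.12 px; top offset = 0.
Upper-right is two-thirds across and one-third down within the crop:
x = 927.12 + 2 × 1521.75/3 ≈ 1942; y = 0.00 + 1 × 2029.00/3 ≈ 676.

(1942, 676)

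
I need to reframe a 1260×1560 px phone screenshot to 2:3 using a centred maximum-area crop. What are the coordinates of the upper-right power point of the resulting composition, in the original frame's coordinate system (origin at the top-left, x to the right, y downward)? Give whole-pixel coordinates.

(803, 520)

1260/1560 > 2/3, so the 2:3 crop keeps the full height 1560 and trims width to 1560 × 2/3 = 1040.00 px.
Left offset = (1260 − 1040.00)/2 = 110.00 px; top offset = 0.
Upper-right is two-thirds across and one-third down within the crop:
x = 110.00 + 2 × 1040.00/3 ≈ 803; y = 0.00 + 1 × 1560.00/3 ≈ 520.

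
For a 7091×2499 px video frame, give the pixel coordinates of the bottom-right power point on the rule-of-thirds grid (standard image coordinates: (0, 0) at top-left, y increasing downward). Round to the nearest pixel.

(4727, 1666)

The bottom-right point sits two-thirds of the way across and two-thirds of the way down.
x = 2 × 7091/3 ≈ 4727; y = 2 × 2499/3 ≈ 1666.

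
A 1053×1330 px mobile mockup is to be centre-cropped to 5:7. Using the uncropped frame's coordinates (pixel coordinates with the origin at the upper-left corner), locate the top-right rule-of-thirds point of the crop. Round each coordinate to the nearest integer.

(685, 443)

1053/1330 > 5/7, so the 5:7 crop keeps the full height 1330 and trims width to 1330 × 5/7 = 950.00 px.
Left offset = (1053 − 950.00)/2 = 51.50 px; top offset = 0.
Top-right is two-thirds across and one-third down within the crop:
x = 51.50 + 2 × 950.00/3 ≈ 685; y = 0.00 + 1 × 1330.00/3 ≈ 443.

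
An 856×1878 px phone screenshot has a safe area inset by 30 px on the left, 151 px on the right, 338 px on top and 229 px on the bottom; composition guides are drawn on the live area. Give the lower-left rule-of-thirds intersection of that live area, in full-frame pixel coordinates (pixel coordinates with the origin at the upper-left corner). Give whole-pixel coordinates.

x = 255 px, y = 1212 px

Content width = 856 − 30 − 151 = 675 px; content height = 1878 − 338 − 229 = 1311 px.
Lower-left is one-third across and two-thirds down within the live area.
x = 30 + 1 × 675/3 = 30 + 225.00 ≈ 255
y = 338 + 2 × 1311/3 = 338 + 874.00 ≈ 1212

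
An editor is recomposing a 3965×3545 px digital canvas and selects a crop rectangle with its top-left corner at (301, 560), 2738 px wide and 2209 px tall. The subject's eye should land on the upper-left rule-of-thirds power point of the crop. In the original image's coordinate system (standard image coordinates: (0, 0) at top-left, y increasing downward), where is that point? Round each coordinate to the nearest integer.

One third of the crop width 2738 is 912.67 px.
One third of the crop height 2209 is 736.33 px.
The upper-left point is one-third across and one-third down within the crop:
x = 301 + 1 × 912.67 ≈ 1214; y = 560 + 1 × 736.33 ≈ 1296.

x = 1214 px, y = 1296 px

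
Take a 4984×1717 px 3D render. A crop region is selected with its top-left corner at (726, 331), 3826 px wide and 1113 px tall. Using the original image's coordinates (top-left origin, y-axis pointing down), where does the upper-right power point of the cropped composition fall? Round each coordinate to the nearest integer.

One third of the crop width 3826 is 1275.33 px.
One third of the crop height 1113 is 371.00 px.
The upper-right point is two-thirds across and one-third down within the crop:
x = 726 + 2 × 1275.33 ≈ 3277; y = 331 + 1 × 371.00 ≈ 702.

x = 3277 px, y = 702 px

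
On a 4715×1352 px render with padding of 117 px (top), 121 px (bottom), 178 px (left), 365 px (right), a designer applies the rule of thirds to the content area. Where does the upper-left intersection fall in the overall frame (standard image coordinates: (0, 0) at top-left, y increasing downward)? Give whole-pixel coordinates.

x = 1569 px, y = 488 px

Content width = 4715 − 178 − 365 = 4172 px; content height = 1352 − 117 − 121 = 1114 px.
Upper-left is one-third across and one-third down within the content area.
x = 178 + 1 × 4172/3 = 178 + 1390.67 ≈ 1569
y = 117 + 1 × 1114/3 = 117 + 371.33 ≈ 488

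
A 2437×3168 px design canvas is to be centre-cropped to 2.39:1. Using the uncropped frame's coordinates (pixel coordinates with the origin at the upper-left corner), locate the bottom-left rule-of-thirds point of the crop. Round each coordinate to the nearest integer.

2437/3168 < 2.39/1, so the 2.39:1 crop keeps the full width 2437 and trims height to 2437 × 1/2.39 = 1019.67 px.
Top offset = (3168 − 1019.67)/2 = 1074.17 px; left offset = 0.
Bottom-left is one-third across and two-thirds down within the crop:
x = 0.00 + 1 × 2437.00/3 ≈ 812; y = 1074.17 + 2 × 1019.67/3 ≈ 1754.

x = 812 px, y = 1754 px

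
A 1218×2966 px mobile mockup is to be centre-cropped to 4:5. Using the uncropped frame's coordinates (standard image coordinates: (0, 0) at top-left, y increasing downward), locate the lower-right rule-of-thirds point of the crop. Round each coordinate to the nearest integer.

x = 812 px, y = 1737 px

1218/2966 < 4/5, so the 4:5 crop keeps the full width 1218 and trims height to 1218 × 5/4 = 1522.50 px.
Top offset = (2966 − 1522.50)/2 = 721.75 px; left offset = 0.
Lower-right is two-thirds across and two-thirds down within the crop:
x = 0.00 + 2 × 1218.00/3 ≈ 812; y = 721.75 + 2 × 1522.50/3 ≈ 1737.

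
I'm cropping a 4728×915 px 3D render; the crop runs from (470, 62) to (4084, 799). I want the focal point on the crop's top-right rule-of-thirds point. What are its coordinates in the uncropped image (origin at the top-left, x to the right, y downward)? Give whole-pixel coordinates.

Crop width = 4084 − 470 = 3614 px; one third is 1204.67 px.
Crop height = 799 − 62 = 737 px; one third is 245.67 px.
The top-right point is two-thirds across and one-third down within the crop:
x = 470 + 2 × 1204.67 ≈ 2879; y = 62 + 1 × 245.67 ≈ 308.

x = 2879 px, y = 308 px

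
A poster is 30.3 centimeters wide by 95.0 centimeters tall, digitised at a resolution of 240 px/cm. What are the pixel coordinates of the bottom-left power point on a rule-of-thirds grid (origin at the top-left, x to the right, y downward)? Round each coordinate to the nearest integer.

(2424, 15200)

In pixels the canvas is 30.3 × 240 = 7272 wide and 95.0 × 240 = 22800 tall.
The bottom-left point is one-third across and two-thirds down:
x = 1 × 7272/3 ≈ 2424; y = 2 × 22800/3 ≈ 15200.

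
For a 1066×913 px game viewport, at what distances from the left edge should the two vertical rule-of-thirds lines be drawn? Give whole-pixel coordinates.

x = 355 px and x = 711 px

1066 / 3 = 355.33, so the vertical lines sit at one and two thirds of 1066.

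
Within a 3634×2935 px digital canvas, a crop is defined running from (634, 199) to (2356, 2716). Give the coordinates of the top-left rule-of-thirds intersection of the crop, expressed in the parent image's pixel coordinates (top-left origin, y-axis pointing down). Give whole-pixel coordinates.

(1208, 1038)

Crop width = 2356 − 634 = 1722 px; one third is 574.00 px.
Crop height = 2716 − 199 = 2517 px; one third is 839.00 px.
The top-left point is one-third across and one-third down within the crop:
x = 634 + 1 × 574.00 ≈ 1208; y = 199 + 1 × 839.00 ≈ 1038.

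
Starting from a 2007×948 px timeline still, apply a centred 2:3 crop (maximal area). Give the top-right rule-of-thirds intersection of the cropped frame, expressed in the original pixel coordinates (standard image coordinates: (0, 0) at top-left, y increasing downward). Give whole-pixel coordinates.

x = 1109 px, y = 316 px

2007/948 > 2/3, so the 2:3 crop keeps the full height 948 and trims width to 948 × 2/3 = 632.00 px.
Left offset = (2007 − 632.00)/2 = 687.50 px; top offset = 0.
Top-right is two-thirds across and one-third down within the crop:
x = 687.50 + 2 × 632.00/3 ≈ 1109; y = 0.00 + 1 × 948.00/3 ≈ 316.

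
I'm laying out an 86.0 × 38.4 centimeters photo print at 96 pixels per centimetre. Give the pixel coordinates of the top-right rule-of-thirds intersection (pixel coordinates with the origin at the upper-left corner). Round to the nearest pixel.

In pixels the canvas is 86.0 × 96 = 8256 wide and 38.4 × 96 = 3686.4 tall.
The top-right point is two-thirds across and one-third down:
x = 2 × 8256/3 ≈ 5504; y = 1 × 3686.4/3 ≈ 1229.

(5504, 1229)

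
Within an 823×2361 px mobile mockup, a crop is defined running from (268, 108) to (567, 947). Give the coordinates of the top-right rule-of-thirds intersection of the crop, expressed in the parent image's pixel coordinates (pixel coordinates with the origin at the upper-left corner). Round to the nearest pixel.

x = 467 px, y = 388 px

Crop width = 567 − 268 = 299 px; one third is 99.67 px.
Crop height = 947 − 108 = 839 px; one third is 279.67 px.
The top-right point is two-thirds across and one-third down within the crop:
x = 268 + 2 × 99.67 ≈ 467; y = 108 + 1 × 279.67 ≈ 388.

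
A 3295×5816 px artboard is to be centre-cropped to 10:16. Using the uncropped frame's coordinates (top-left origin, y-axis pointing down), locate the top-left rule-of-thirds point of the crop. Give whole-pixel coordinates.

3295/5816 < 10/16, so the 10:16 crop keeps the full width 3295 and trims height to 3295 × 16/10 = 5272.00 px.
Top offset = (5816 − 5272.00)/2 = 272.00 px; left offset = 0.
Top-left is one-third across and one-third down within the crop:
x = 0.00 + 1 × 3295.00/3 ≈ 1098; y = 272.00 + 1 × 5272.00/3 ≈ 2029.

x = 1098 px, y = 2029 px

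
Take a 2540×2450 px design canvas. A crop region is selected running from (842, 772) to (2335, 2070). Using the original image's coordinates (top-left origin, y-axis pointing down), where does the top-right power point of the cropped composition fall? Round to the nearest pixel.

Crop width = 2335 − 842 = 1493 px; one third is 497.67 px.
Crop height = 2070 − 772 = 1298 px; one third is 432.67 px.
The top-right point is two-thirds across and one-third down within the crop:
x = 842 + 2 × 497.67 ≈ 1837; y = 772 + 1 × 432.67 ≈ 1205.

x = 1837 px, y = 1205 px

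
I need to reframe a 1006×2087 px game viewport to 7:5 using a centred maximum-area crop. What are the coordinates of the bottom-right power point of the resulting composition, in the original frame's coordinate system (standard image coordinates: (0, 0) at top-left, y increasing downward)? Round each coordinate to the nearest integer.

x = 671 px, y = 1163 px

1006/2087 < 7/5, so the 7:5 crop keeps the full width 1006 and trims height to 1006 × 5/7 = 718.57 px.
Top offset = (2087 − 718.57)/2 = 684.21 px; left offset = 0.
Bottom-right is two-thirds across and two-thirds down within the crop:
x = 0.00 + 2 × 1006.00/3 ≈ 671; y = 684.21 + 2 × 718.57/3 ≈ 1163.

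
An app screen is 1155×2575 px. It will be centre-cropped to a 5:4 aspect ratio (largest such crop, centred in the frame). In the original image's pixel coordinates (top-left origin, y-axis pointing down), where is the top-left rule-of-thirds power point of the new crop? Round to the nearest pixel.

x = 385 px, y = 1134 px

1155/2575 < 5/4, so the 5:4 crop keeps the full width 1155 and trims height to 1155 × 4/5 = 924.00 px.
Top offset = (2575 − 924.00)/2 = 825.50 px; left offset = 0.
Top-left is one-third across and one-third down within the crop:
x = 0.00 + 1 × 1155.00/3 ≈ 385; y = 825.50 + 1 × 924.00/3 ≈ 1134.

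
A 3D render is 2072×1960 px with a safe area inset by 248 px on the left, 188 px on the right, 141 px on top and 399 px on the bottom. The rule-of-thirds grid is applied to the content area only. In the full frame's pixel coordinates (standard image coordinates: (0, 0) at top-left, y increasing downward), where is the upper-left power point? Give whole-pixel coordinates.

Content width = 2072 − 248 − 188 = 1636 px; content height = 1960 − 141 − 399 = 1420 px.
Upper-left is one-third across and one-third down within the content area.
x = 248 + 1 × 1636/3 = 248 + 545.33 ≈ 793
y = 141 + 1 × 1420/3 = 141 + 473.33 ≈ 614

x = 793 px, y = 614 px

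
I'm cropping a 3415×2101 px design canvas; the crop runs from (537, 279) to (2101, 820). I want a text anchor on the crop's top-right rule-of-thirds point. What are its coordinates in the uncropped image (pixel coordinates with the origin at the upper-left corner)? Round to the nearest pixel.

Crop width = 2101 − 537 = 1564 px; one third is 521.33 px.
Crop height = 820 − 279 = 541 px; one third is 180.33 px.
The top-right point is two-thirds across and one-third down within the crop:
x = 537 + 2 × 521.33 ≈ 1580; y = 279 + 1 × 180.33 ≈ 459.

x = 1580 px, y = 459 px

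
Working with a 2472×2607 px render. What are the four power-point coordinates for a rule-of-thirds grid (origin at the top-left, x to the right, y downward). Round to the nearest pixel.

(824, 869), (1648, 869), (824, 1738), (1648, 1738)

One third of 2472 is 824; one third of 2607 is 869.
Vertical third lines at x = 824 and x = 1648; horizontal third lines at y = 869 and y = 1738.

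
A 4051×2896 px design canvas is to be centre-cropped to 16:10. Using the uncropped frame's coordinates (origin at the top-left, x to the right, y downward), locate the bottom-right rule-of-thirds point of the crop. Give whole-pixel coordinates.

(2701, 1870)

4051/2896 < 16/10, so the 16:10 crop keeps the full width 4051 and trims height to 4051 × 10/16 = 2531.88 px.
Top offset = (2896 − 2531.88)/2 = 182.06 px; left offset = 0.
Bottom-right is two-thirds across and two-thirds down within the crop:
x = 0.00 + 2 × 4051.00/3 ≈ 2701; y = 182.06 + 2 × 2531.88/3 ≈ 1870.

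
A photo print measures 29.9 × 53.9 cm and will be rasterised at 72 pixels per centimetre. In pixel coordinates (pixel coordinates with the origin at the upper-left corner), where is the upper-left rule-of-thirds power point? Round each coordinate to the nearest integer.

(718, 1294)

In pixels the canvas is 29.9 × 72 = 2152.8 wide and 53.9 × 72 = 3880.8 tall.
The upper-left point is one-third across and one-third down:
x = 1 × 2152.8/3 ≈ 718; y = 1 × 3880.8/3 ≈ 1294.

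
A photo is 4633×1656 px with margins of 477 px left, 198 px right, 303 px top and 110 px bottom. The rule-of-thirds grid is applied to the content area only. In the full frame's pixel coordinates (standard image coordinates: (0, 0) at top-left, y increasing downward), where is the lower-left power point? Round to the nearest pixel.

x = 1796 px, y = 1132 px

Content width = 4633 − 477 − 198 = 3958 px; content height = 1656 − 303 − 110 = 1243 px.
Lower-left is one-third across and two-thirds down within the content area.
x = 477 + 1 × 3958/3 = 477 + 1319.33 ≈ 1796
y = 303 + 2 × 1243/3 = 303 + 828.67 ≈ 1132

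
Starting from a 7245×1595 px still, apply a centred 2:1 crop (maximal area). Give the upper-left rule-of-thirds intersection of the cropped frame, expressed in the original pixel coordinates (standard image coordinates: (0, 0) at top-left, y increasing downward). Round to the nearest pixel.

7245/1595 > 2/1, so the 2:1 crop keeps the full height 1595 and trims width to 1595 × 2/1 = 3190.00 px.
Left offset = (7245 − 3190.00)/2 = 2027.50 px; top offset = 0.
Upper-left is one-third across and one-third down within the crop:
x = 2027.50 + 1 × 3190.00/3 ≈ 3091; y = 0.00 + 1 × 1595.00/3 ≈ 532.

(3091, 532)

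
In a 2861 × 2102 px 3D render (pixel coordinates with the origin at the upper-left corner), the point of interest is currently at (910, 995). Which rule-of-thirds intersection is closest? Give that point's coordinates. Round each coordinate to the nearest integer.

(954, 701)

Third lines: x ∈ {954, 1907}, y ∈ {701, 1401}.
910 is closer to x = 954; 995 is closer to y = 701.
So the nearest intersection is the upper-left power point.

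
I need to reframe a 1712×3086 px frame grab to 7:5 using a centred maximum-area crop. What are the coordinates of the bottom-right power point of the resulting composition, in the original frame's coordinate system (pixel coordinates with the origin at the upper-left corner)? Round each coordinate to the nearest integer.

(1141, 1747)

1712/3086 < 7/5, so the 7:5 crop keeps the full width 1712 and trims height to 1712 × 5/7 = 1222.86 px.
Top offset = (3086 − 1222.86)/2 = 931.57 px; left offset = 0.
Bottom-right is two-thirds across and two-thirds down within the crop:
x = 0.00 + 2 × 1712.00/3 ≈ 1141; y = 931.57 + 2 × 1222.86/3 ≈ 1747.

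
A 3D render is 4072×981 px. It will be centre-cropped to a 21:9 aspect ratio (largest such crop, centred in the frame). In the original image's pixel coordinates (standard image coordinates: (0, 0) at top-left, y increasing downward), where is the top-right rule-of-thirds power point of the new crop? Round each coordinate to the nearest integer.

4072/981 > 21/9, so the 21:9 crop keeps the full height 981 and trims width to 981 × 21/9 = 2289.00 px.
Left offset = (4072 − 2289.00)/2 = 891.50 px; top offset = 0.
Top-right is two-thirds across and one-third down within the crop:
x = 891.50 + 2 × 2289.00/3 ≈ 2418; y = 0.00 + 1 × 981.00/3 ≈ 327.

(2418, 327)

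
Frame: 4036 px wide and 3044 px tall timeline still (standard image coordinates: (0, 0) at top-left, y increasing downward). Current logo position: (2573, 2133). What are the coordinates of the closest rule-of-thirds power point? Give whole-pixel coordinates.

(2691, 2029)

Third lines: x ∈ {1345, 2691}, y ∈ {1015, 2029}.
2573 is closer to x = 2691; 2133 is closer to y = 2029.
So the nearest intersection is the lower-right power point.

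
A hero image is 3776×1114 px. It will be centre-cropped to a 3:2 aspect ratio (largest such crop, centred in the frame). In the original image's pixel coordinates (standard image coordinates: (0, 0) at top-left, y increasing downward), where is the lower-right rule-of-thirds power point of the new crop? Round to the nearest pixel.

(2167, 743)

3776/1114 > 3/2, so the 3:2 crop keeps the full height 1114 and trims width to 1114 × 3/2 = 1671.00 px.
Left offset = (3776 − 1671.00)/2 = 1052.50 px; top offset = 0.
Lower-right is two-thirds across and two-thirds down within the crop:
x = 1052.50 + 2 × 1671.00/3 ≈ 2167; y = 0.00 + 2 × 1114.00/3 ≈ 743.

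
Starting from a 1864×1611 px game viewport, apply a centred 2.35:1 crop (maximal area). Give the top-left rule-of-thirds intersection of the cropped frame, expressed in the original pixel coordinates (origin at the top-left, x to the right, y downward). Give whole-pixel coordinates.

1864/1611 < 2.35/1, so the 2.35:1 crop keeps the full width 1864 and trims height to 1864 × 1/2.35 = 793.19 px.
Top offset = (1611 − 793.19)/2 = 408.90 px; left offset = 0.
Top-left is one-third across and one-third down within the crop:
x = 0.00 + 1 × 1864.00/3 ≈ 621; y = 408.90 + 1 × 793.19/3 ≈ 673.

(621, 673)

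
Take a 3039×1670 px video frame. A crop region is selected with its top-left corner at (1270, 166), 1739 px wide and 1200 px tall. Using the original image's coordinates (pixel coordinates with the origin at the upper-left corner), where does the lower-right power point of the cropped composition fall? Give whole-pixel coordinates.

(2429, 966)

One third of the crop width 1739 is 579.67 px.
One third of the crop height 1200 is 400.00 px.
The lower-right point is two-thirds across and two-thirds down within the crop:
x = 1270 + 2 × 579.67 ≈ 2429; y = 166 + 2 × 400.00 ≈ 966.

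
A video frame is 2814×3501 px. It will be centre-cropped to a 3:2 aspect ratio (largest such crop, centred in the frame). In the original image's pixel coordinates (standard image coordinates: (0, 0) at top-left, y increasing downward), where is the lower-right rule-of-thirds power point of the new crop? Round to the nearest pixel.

2814/3501 < 3/2, so the 3:2 crop keeps the full width 2814 and trims height to 2814 × 2/3 = 1876.00 px.
Top offset = (3501 − 1876.00)/2 = 812.50 px; left offset = 0.
Lower-right is two-thirds across and two-thirds down within the crop:
x = 0.00 + 2 × 2814.00/3 ≈ 1876; y = 812.50 + 2 × 1876.00/3 ≈ 2063.

x = 1876 px, y = 2063 px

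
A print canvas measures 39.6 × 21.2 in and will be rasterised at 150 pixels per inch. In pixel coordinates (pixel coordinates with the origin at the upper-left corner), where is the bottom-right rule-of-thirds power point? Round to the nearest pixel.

In pixels the canvas is 39.6 × 150 = 5940 wide and 21.2 × 150 = 3180 tall.
The bottom-right point is two-thirds across and two-thirds down:
x = 2 × 5940/3 ≈ 3960; y = 2 × 3180/3 ≈ 2120.

(3960, 2120)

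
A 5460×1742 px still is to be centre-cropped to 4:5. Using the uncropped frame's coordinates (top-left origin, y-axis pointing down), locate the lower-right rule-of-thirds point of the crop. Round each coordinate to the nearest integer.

5460/1742 > 4/5, so the 4:5 crop keeps the full height 1742 and trims width to 1742 × 4/5 = 1393.60 px.
Left offset = (5460 − 1393.60)/2 = 2033.20 px; top offset = 0.
Lower-right is two-thirds across and two-thirds down within the crop:
x = 2033.20 + 2 × 1393.60/3 ≈ 2962; y = 0.00 + 2 × 1742.00/3 ≈ 1161.

(2962, 1161)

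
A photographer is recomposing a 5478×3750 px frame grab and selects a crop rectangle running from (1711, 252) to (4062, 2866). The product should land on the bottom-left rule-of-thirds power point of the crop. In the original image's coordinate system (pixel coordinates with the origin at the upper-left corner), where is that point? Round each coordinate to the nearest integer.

x = 2495 px, y = 1995 px

Crop width = 4062 − 1711 = 2351 px; one third is 783.67 px.
Crop height = 2866 − 252 = 2614 px; one third is 871.33 px.
The bottom-left point is one-third across and two-thirds down within the crop:
x = 1711 + 1 × 783.67 ≈ 2495; y = 252 + 2 × 871.33 ≈ 1995.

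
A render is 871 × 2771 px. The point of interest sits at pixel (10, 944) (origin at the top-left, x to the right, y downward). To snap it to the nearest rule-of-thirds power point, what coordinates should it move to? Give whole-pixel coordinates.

Third lines: x ∈ {290, 581}, y ∈ {924, 1847}.
10 is closer to x = 290; 944 is closer to y = 924.
So the nearest intersection is the upper-left power point.

(290, 924)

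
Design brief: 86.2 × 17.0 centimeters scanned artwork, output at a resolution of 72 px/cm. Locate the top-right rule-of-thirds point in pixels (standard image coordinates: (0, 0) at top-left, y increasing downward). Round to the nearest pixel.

In pixels the canvas is 86.2 × 72 = 6206.4 wide and 17.0 × 72 = 1224 tall.
The top-right point is two-thirds across and one-third down:
x = 2 × 6206.4/3 ≈ 4138; y = 1 × 1224/3 ≈ 408.

(4138, 408)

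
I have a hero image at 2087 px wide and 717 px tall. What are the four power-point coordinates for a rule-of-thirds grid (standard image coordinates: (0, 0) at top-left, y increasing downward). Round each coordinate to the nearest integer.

One third of 2087 is 695.67; one third of 717 is 239.
Vertical third lines at x = 696 and x = 1391; horizontal third lines at y = 239 and y = 478.

(696, 239), (1391, 239), (696, 478), (1391, 478)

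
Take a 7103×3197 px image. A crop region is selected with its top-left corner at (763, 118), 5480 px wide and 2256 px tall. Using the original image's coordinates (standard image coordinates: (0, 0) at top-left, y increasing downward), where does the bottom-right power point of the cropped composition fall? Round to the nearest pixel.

x = 4416 px, y = 1622 px

One third of the crop width 5480 is 1826.67 px.
One third of the crop height 2256 is 752.00 px.
The bottom-right point is two-thirds across and two-thirds down within the crop:
x = 763 + 2 × 1826.67 ≈ 4416; y = 118 + 2 × 752.00 ≈ 1622.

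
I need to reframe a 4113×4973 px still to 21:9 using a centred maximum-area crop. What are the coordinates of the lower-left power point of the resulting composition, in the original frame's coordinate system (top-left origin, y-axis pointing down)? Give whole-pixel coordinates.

4113/4973 < 21/9, so the 21:9 crop keeps the full width 4113 and trims height to 4113 × 9/21 = 1762.71 px.
Top offset = (4973 − 1762.71)/2 = 1605.14 px; left offset = 0.
Lower-left is one-third across and two-thirds down within the crop:
x = 0.00 + 1 × 4113.00/3 ≈ 1371; y = 1605.14 + 2 × 1762.71/3 ≈ 2780.

x = 1371 px, y = 2780 px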